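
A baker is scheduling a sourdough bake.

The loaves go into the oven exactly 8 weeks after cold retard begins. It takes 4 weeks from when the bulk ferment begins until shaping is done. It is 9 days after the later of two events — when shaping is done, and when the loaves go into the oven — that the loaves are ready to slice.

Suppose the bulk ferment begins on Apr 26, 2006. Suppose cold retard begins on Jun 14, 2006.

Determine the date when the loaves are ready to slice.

The bulk ferment begins: Apr 26, 2006.
Shaping is done: Apr 26, 2006 + 4 weeks = May 24, 2006.
Cold retard begins: Jun 14, 2006.
The loaves go into the oven: Jun 14, 2006 + 8 weeks = Aug 9, 2006.
Both prerequisites met — shaping is done (May 24, 2006), the loaves go into the oven (Aug 9, 2006); the later is Aug 9, 2006.
The loaves are ready to slice: Aug 9, 2006 + 9 days = Aug 18, 2006.

Aug 18, 2006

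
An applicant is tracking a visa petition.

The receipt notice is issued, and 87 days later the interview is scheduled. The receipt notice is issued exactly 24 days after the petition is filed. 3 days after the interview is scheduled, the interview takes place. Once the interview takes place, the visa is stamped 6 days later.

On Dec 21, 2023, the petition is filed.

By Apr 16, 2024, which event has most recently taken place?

The interview takes place

The petition is filed: Dec 21, 2023.
The receipt notice is issued: Dec 21, 2023 + 24 days = Jan 14, 2024.
The interview is scheduled: Jan 14, 2024 + 87 days = Apr 10, 2024.
The interview takes place: Apr 10, 2024 + 3 days = Apr 13, 2024.
The visa is stamped: Apr 13, 2024 + 6 days = Apr 19, 2024.
Apr 16, 2024 falls between when the interview takes place (Apr 13, 2024) and when the visa is stamped (Apr 19, 2024).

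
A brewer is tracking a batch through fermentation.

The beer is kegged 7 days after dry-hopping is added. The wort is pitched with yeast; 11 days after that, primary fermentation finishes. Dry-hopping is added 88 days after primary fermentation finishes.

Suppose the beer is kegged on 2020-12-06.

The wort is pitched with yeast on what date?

The beer is kegged: Dec 6, 2020.
Dry-hopping is added: Dec 6, 2020 − 7 days = Nov 29, 2020.
Primary fermentation finishes: Nov 29, 2020 − 88 days = Sep 2, 2020.
The wort is pitched with yeast: Sep 2, 2020 − 11 days = Aug 22, 2020.

2020-08-22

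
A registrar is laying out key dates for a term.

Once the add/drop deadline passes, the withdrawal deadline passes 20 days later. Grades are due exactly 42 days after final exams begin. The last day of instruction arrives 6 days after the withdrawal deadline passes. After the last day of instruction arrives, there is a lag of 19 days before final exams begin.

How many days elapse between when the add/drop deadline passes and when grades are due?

87 days

Causal path: the add/drop deadline passes → the withdrawal deadline passes → the last day of instruction arrives → final exams begin → grades are due.
Total delay along the path: 20 + 6 + 19 + 42 = 87 days.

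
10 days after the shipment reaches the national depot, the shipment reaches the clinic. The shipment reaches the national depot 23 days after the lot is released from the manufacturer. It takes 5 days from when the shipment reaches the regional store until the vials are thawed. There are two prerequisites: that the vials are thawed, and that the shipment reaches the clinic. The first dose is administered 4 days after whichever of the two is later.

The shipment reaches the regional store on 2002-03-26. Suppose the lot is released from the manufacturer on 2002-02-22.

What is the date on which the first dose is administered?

2002-04-04

The shipment reaches the regional store: Mar 26, 2002.
The vials are thawed: Mar 26, 2002 + 5 days = Mar 31, 2002.
The lot is released from the manufacturer: Feb 22, 2002.
The shipment reaches the national depot: Feb 22, 2002 + 23 days = Mar 17, 2002.
The shipment reaches the clinic: Mar 17, 2002 + 10 days = Mar 27, 2002.
Both prerequisites met — the vials are thawed (Mar 31, 2002), the shipment reaches the clinic (Mar 27, 2002); the later is Mar 31, 2002.
The first dose is administered: Mar 31, 2002 + 4 days = Apr 4, 2002.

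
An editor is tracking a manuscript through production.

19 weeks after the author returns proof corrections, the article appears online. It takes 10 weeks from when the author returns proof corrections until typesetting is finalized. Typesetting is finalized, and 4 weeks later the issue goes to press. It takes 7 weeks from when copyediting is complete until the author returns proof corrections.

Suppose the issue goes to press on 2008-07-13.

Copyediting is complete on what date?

2008-02-17

The issue goes to press: Jul 13, 2008.
Typesetting is finalized: Jul 13, 2008 − 4 weeks = Jun 15, 2008.
The author returns proof corrections: Jun 15, 2008 − 10 weeks = Apr 6, 2008.
Copyediting is complete: Apr 6, 2008 − 7 weeks = Feb 17, 2008.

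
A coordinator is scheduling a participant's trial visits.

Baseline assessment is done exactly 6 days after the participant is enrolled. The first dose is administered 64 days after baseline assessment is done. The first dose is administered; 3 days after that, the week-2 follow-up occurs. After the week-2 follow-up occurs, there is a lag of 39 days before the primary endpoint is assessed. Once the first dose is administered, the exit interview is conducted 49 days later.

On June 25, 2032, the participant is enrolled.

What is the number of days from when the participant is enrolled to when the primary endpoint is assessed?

112 days

Causal path: the participant is enrolled → baseline assessment is done → the first dose is administered → the week-2 follow-up occurs → the primary endpoint is assessed.
Total delay along the path: 6 + 64 + 3 + 39 = 112 days.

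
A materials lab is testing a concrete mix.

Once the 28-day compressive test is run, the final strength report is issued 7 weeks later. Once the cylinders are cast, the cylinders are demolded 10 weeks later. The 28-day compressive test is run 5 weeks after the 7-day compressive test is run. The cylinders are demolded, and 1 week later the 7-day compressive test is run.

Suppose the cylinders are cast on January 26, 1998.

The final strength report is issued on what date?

July 6, 1998

The cylinders are cast: Jan 26, 1998.
The cylinders are demolded: Jan 26, 1998 + 10 weeks = Apr 6, 1998.
The 7-day compressive test is run: Apr 6, 1998 + 1 week = Apr 13, 1998.
The 28-day compressive test is run: Apr 13, 1998 + 5 weeks = May 18, 1998.
The final strength report is issued: May 18, 1998 + 7 weeks = Jul 6, 1998.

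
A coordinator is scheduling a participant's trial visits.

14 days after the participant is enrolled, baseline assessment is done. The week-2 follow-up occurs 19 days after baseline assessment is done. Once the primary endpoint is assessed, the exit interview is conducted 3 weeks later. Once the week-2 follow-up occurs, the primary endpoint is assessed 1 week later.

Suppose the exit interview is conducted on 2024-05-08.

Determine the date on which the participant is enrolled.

The exit interview is conducted: May 8, 2024.
The primary endpoint is assessed: May 8, 2024 − 3 weeks = Apr 17, 2024.
The week-2 follow-up occurs: Apr 17, 2024 − 1 week = Apr 10, 2024.
Baseline assessment is done: Apr 10, 2024 − 19 days = Mar 22, 2024.
The participant is enrolled: Mar 22, 2024 − 14 days = Mar 8, 2024.

2024-03-08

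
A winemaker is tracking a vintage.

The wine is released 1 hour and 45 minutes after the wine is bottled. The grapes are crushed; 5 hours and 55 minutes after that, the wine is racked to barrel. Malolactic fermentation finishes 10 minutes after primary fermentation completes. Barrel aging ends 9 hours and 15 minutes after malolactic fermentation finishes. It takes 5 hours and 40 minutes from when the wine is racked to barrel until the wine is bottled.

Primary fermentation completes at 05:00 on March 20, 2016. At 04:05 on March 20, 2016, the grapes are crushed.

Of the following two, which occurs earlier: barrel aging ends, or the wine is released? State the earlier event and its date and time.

Primary fermentation completes: 05:00 Mar 20, 2016.
Malolactic fermentation finishes: 05:00 Mar 20, 2016 + 10m = 05:10 Mar 20, 2016.
Barrel aging ends: 05:10 Mar 20, 2016 + 9h15m = 14:25 Mar 20, 2016.
The grapes are crushed: 04:05 Mar 20, 2016.
The wine is racked to barrel: 04:05 Mar 20, 2016 + 5h55m = 10:00 Mar 20, 2016.
The wine is bottled: 10:00 Mar 20, 2016 + 5h40m = 15:40 Mar 20, 2016.
The wine is released: 15:40 Mar 20, 2016 + 1h45m = 17:25 Mar 20, 2016.
Comparing: barrel aging ends at 14:25 Mar 20, 2016 vs the wine is released at 17:25 Mar 20, 2016. Earlier: barrel aging ends.

Barrel aging ends — 14:25 on March 20, 2016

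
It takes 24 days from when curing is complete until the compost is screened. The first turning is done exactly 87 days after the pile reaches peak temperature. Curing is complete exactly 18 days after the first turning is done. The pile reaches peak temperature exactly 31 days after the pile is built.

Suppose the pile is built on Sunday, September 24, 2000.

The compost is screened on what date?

Saturday, March 3, 2001

The pile is built: Sep 24, 2000.
The pile reaches peak temperature: Sep 24, 2000 + 31 days = Oct 25, 2000.
The first turning is done: Oct 25, 2000 + 87 days = Jan 20, 2001.
Curing is complete: Jan 20, 2001 + 18 days = Feb 7, 2001.
The compost is screened: Feb 7, 2001 + 24 days = Mar 3, 2001.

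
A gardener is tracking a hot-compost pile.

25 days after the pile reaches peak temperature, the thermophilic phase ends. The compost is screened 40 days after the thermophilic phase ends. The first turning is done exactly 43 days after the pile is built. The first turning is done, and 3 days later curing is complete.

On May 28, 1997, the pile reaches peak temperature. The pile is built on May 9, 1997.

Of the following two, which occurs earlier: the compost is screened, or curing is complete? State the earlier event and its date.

Curing is complete — June 24, 1997

The pile reaches peak temperature: May 28, 1997.
The thermophilic phase ends: May 28, 1997 + 25 days = Jun 22, 1997.
The compost is screened: Jun 22, 1997 + 40 days = Aug 1, 1997.
The pile is built: May 9, 1997.
The first turning is done: May 9, 1997 + 43 days = Jun 21, 1997.
Curing is complete: Jun 21, 1997 + 3 days = Jun 24, 1997.
Comparing: the compost is screened on Aug 1, 1997 vs curing is complete on Jun 24, 1997. Earlier: curing is complete.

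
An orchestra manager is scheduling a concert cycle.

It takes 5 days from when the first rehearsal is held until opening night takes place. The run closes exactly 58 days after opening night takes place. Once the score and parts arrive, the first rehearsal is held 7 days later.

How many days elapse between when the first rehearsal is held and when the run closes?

63 days

Causal path: the first rehearsal is held → opening night takes place → the run closes.
Total delay along the path: 5 + 58 = 63 days.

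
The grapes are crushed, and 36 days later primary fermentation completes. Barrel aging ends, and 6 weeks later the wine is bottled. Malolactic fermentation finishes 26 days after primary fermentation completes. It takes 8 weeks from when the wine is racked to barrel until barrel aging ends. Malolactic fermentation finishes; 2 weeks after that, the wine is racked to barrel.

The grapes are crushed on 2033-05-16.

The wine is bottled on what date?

2033-11-06

The grapes are crushed: May 16, 2033.
Primary fermentation completes: May 16, 2033 + 36 days = Jun 21, 2033.
Malolactic fermentation finishes: Jun 21, 2033 + 26 days = Jul 17, 2033.
The wine is racked to barrel: Jul 17, 2033 + 2 weeks = Jul 31, 2033.
Barrel aging ends: Jul 31, 2033 + 8 weeks = Sep 25, 2033.
The wine is bottled: Sep 25, 2033 + 6 weeks = Nov 6, 2033.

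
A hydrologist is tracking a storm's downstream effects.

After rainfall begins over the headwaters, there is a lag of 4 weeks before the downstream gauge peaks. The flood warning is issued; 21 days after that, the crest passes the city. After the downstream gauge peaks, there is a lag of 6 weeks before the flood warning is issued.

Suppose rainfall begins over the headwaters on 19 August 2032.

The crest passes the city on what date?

Rainfall begins over the headwaters: Aug 19, 2032.
The downstream gauge peaks: Aug 19, 2032 + 4 weeks = Sep 16, 2032.
The flood warning is issued: Sep 16, 2032 + 6 weeks = Oct 28, 2032.
The crest passes the city: Oct 28, 2032 + 21 days = Nov 18, 2032.

18 November 2032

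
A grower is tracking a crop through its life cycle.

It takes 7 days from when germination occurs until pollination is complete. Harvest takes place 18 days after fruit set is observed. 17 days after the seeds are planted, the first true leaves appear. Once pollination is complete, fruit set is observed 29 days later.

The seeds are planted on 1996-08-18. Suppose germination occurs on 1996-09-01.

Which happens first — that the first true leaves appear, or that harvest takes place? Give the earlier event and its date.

The first true leaves appear — 1996-09-04

The seeds are planted: Aug 18, 1996.
The first true leaves appear: Aug 18, 1996 + 17 days = Sep 4, 1996.
Germination occurs: Sep 1, 1996.
Pollination is complete: Sep 1, 1996 + 7 days = Sep 8, 1996.
Fruit set is observed: Sep 8, 1996 + 29 days = Oct 7, 1996.
Harvest takes place: Oct 7, 1996 + 18 days = Oct 25, 1996.
Comparing: the first true leaves appear on Sep 4, 1996 vs harvest takes place on Oct 25, 1996. Earlier: the first true leaves appear.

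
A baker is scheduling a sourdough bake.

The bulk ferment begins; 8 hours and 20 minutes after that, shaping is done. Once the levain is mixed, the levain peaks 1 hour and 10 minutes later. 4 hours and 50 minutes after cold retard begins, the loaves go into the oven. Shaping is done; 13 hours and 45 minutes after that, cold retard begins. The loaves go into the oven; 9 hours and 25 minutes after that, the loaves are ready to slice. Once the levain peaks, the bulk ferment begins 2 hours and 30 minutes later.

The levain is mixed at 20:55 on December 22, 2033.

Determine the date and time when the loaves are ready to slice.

12:55 on December 24, 2033

The levain is mixed: 20:55 Dec 22, 2033.
The levain peaks: 20:55 Dec 22, 2033 + 1h10m = 22:05 Dec 22, 2033.
The bulk ferment begins: 22:05 Dec 22, 2033 + 2h30m = 00:35 Dec 23, 2033.
Shaping is done: 00:35 Dec 23, 2033 + 8h20m = 08:55 Dec 23, 2033.
Cold retard begins: 08:55 Dec 23, 2033 + 13h45m = 22:40 Dec 23, 2033.
The loaves go into the oven: 22:40 Dec 23, 2033 + 4h50m = 03:30 Dec 24, 2033.
The loaves are ready to slice: 03:30 Dec 24, 2033 + 9h25m = 12:55 Dec 24, 2033.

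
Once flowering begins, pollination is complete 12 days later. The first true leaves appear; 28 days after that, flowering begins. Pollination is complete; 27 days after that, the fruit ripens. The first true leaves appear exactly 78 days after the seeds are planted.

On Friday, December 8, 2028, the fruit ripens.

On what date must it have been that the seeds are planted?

Sunday, July 16, 2028

The fruit ripens: Dec 8, 2028.
Pollination is complete: Dec 8, 2028 − 27 days = Nov 11, 2028.
Flowering begins: Nov 11, 2028 − 12 days = Oct 30, 2028.
The first true leaves appear: Oct 30, 2028 − 28 days = Oct 2, 2028.
The seeds are planted: Oct 2, 2028 − 78 days = Jul 16, 2028.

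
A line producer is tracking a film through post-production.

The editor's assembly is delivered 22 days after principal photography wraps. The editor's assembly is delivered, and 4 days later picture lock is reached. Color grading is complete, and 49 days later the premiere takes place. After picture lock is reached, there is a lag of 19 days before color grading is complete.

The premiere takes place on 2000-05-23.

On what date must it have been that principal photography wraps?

The premiere takes place: May 23, 2000.
Color grading is complete: May 23, 2000 − 49 days = Apr 4, 2000.
Picture lock is reached: Apr 4, 2000 − 19 days = Mar 16, 2000.
The editor's assembly is delivered: Mar 16, 2000 − 4 days = Mar 12, 2000.
Principal photography wraps: Mar 12, 2000 − 22 days = Feb 19, 2000.

2000-02-19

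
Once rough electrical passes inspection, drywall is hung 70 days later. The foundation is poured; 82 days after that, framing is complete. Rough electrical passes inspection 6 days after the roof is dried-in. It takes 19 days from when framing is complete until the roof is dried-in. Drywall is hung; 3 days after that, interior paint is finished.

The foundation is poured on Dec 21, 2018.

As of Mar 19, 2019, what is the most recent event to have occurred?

Framing is complete

The foundation is poured: Dec 21, 2018.
Framing is complete: Dec 21, 2018 + 82 days = Mar 13, 2019.
The roof is dried-in: Mar 13, 2019 + 19 days = Apr 1, 2019.
Rough electrical passes inspection: Apr 1, 2019 + 6 days = Apr 7, 2019.
Drywall is hung: Apr 7, 2019 + 70 days = Jun 16, 2019.
Interior paint is finished: Jun 16, 2019 + 3 days = Jun 19, 2019.
Mar 19, 2019 falls between when framing is complete (Mar 13, 2019) and when the roof is dried-in (Apr 1, 2019).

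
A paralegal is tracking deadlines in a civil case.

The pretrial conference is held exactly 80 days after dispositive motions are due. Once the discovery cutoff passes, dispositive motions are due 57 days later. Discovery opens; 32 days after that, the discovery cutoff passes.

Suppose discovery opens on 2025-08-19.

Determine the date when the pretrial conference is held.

Discovery opens: Aug 19, 2025.
The discovery cutoff passes: Aug 19, 2025 + 32 days = Sep 20, 2025.
Dispositive motions are due: Sep 20, 2025 + 57 days = Nov 16, 2025.
The pretrial conference is held: Nov 16, 2025 + 80 days = Feb 4, 2026.

2026-02-04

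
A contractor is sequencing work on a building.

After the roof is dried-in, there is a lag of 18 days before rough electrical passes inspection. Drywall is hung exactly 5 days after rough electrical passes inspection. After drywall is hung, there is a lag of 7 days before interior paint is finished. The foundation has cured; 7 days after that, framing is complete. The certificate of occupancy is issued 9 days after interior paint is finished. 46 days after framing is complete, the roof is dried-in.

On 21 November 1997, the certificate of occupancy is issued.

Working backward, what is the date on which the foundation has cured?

The certificate of occupancy is issued: Nov 21, 1997.
Interior paint is finished: Nov 21, 1997 − 9 days = Nov 12, 1997.
Drywall is hung: Nov 12, 1997 − 7 days = Nov 5, 1997.
Rough electrical passes inspection: Nov 5, 1997 − 5 days = Oct 31, 1997.
The roof is dried-in: Oct 31, 1997 − 18 days = Oct 13, 1997.
Framing is complete: Oct 13, 1997 − 46 days = Aug 28, 1997.
The foundation has cured: Aug 28, 1997 − 7 days = Aug 21, 1997.

21 August 1997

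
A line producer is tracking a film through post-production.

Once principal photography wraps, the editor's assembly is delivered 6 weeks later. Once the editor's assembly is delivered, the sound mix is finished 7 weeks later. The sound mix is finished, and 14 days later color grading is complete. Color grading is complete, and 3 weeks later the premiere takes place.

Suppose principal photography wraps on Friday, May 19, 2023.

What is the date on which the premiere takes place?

Principal photography wraps: May 19, 2023.
The editor's assembly is delivered: May 19, 2023 + 6 weeks = Jun 30, 2023.
The sound mix is finished: Jun 30, 2023 + 7 weeks = Aug 18, 2023.
Color grading is complete: Aug 18, 2023 + 14 days = Sep 1, 2023.
The premiere takes place: Sep 1, 2023 + 3 weeks = Sep 22, 2023.

Friday, September 22, 2023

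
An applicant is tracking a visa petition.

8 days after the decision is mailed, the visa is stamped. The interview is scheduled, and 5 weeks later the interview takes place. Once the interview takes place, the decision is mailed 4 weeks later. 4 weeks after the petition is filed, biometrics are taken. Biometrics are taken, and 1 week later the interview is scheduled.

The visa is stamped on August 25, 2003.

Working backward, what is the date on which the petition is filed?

The visa is stamped: Aug 25, 2003.
The decision is mailed: Aug 25, 2003 − 8 days = Aug 17, 2003.
The interview takes place: Aug 17, 2003 − 4 weeks = Jul 20, 2003.
The interview is scheduled: Jul 20, 2003 − 5 weeks = Jun 15, 2003.
Biometrics are taken: Jun 15, 2003 − 1 week = Jun 8, 2003.
The petition is filed: Jun 8, 2003 − 4 weeks = May 11, 2003.

May 11, 2003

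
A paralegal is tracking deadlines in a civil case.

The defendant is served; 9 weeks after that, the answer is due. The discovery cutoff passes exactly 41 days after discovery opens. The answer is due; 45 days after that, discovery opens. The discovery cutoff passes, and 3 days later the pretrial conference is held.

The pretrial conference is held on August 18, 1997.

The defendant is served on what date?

The pretrial conference is held: Aug 18, 1997.
The discovery cutoff passes: Aug 18, 1997 − 3 days = Aug 15, 1997.
Discovery opens: Aug 15, 1997 − 41 days = Jul 5, 1997.
The answer is due: Jul 5, 1997 − 45 days = May 21, 1997.
The defendant is served: May 21, 1997 − 9 weeks = Mar 19, 1997.

March 19, 1997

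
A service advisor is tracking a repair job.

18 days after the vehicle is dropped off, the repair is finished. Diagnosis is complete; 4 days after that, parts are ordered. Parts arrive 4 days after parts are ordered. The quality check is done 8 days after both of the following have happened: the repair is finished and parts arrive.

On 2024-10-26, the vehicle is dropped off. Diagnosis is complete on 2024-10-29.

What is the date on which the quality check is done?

The vehicle is dropped off: Oct 26, 2024.
The repair is finished: Oct 26, 2024 + 18 days = Nov 13, 2024.
Diagnosis is complete: Oct 29, 2024.
Parts are ordered: Oct 29, 2024 + 4 days = Nov 2, 2024.
Parts arrive: Nov 2, 2024 + 4 days = Nov 6, 2024.
Both prerequisites met — the repair is finished (Nov 13, 2024), parts arrive (Nov 6, 2024); the later is Nov 13, 2024.
The quality check is done: Nov 13, 2024 + 8 days = Nov 21, 2024.

2024-11-21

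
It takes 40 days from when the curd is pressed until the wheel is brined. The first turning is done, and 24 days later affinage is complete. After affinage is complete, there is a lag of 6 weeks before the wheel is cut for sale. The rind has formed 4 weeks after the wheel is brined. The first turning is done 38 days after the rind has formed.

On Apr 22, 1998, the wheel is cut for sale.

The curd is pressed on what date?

Nov 1, 1997

The wheel is cut for sale: Apr 22, 1998.
Affinage is complete: Apr 22, 1998 − 6 weeks = Mar 11, 1998.
The first turning is done: Mar 11, 1998 − 24 days = Feb 15, 1998.
The rind has formed: Feb 15, 1998 − 38 days = Jan 8, 1998.
The wheel is brined: Jan 8, 1998 − 4 weeks = Dec 11, 1997.
The curd is pressed: Dec 11, 1997 − 40 days = Nov 1, 1997.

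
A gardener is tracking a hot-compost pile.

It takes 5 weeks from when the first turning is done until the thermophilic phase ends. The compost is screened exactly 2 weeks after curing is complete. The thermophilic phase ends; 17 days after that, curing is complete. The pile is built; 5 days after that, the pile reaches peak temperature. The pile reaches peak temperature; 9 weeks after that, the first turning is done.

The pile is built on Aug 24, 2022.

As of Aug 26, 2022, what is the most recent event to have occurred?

The pile is built: Aug 24, 2022.
The pile reaches peak temperature: Aug 24, 2022 + 5 days = Aug 29, 2022.
The first turning is done: Aug 29, 2022 + 9 weeks = Oct 31, 2022.
The thermophilic phase ends: Oct 31, 2022 + 5 weeks = Dec 5, 2022.
Curing is complete: Dec 5, 2022 + 17 days = Dec 22, 2022.
The compost is screened: Dec 22, 2022 + 2 weeks = Jan 5, 2023.
Aug 26, 2022 falls between when the pile is built (Aug 24, 2022) and when the pile reaches peak temperature (Aug 29, 2022).

The pile is built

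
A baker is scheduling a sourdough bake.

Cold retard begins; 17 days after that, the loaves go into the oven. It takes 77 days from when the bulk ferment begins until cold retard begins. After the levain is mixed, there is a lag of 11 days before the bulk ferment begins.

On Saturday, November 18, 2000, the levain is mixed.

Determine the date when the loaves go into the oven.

The levain is mixed: Nov 18, 2000.
The bulk ferment begins: Nov 18, 2000 + 11 days = Nov 29, 2000.
Cold retard begins: Nov 29, 2000 + 77 days = Feb 14, 2001.
The loaves go into the oven: Feb 14, 2001 + 17 days = Mar 3, 2001.

Saturday, March 3, 2001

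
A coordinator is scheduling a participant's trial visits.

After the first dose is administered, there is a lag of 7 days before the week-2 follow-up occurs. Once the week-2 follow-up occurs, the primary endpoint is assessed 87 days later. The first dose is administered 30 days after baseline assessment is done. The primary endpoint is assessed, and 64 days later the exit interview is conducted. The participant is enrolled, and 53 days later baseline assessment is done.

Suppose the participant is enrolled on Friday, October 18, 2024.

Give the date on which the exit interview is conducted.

Monday, June 16, 2025

The participant is enrolled: Oct 18, 2024.
Baseline assessment is done: Oct 18, 2024 + 53 days = Dec 10, 2024.
The first dose is administered: Dec 10, 2024 + 30 days = Jan 9, 2025.
The week-2 follow-up occurs: Jan 9, 2025 + 7 days = Jan 16, 2025.
The primary endpoint is assessed: Jan 16, 2025 + 87 days = Apr 13, 2025.
The exit interview is conducted: Apr 13, 2025 + 64 days = Jun 16, 2025.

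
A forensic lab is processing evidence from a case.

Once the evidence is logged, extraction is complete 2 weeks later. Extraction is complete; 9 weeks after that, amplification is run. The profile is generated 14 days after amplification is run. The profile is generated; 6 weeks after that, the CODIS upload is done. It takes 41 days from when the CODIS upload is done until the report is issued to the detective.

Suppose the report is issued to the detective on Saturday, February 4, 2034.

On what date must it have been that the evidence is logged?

Sunday, August 14, 2033

The report is issued to the detective: Feb 4, 2034.
The CODIS upload is done: Feb 4, 2034 − 41 days = Dec 25, 2033.
The profile is generated: Dec 25, 2033 − 6 weeks = Nov 13, 2033.
Amplification is run: Nov 13, 2033 − 14 days = Oct 30, 2033.
Extraction is complete: Oct 30, 2033 − 9 weeks = Aug 28, 2033.
The evidence is logged: Aug 28, 2033 − 2 weeks = Aug 14, 2033.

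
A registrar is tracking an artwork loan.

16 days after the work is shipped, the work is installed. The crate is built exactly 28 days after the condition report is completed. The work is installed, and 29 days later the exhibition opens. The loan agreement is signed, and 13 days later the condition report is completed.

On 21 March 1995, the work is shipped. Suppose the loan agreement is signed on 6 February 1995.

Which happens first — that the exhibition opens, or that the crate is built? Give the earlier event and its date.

The work is shipped: Mar 21, 1995.
The work is installed: Mar 21, 1995 + 16 days = Apr 6, 1995.
The exhibition opens: Apr 6, 1995 + 29 days = May 5, 1995.
The loan agreement is signed: Feb 6, 1995.
The condition report is completed: Feb 6, 1995 + 13 days = Feb 19, 1995.
The crate is built: Feb 19, 1995 + 28 days = Mar 19, 1995.
Comparing: the exhibition opens on May 5, 1995 vs the crate is built on Mar 19, 1995. Earlier: the crate is built.

The crate is built — 19 March 1995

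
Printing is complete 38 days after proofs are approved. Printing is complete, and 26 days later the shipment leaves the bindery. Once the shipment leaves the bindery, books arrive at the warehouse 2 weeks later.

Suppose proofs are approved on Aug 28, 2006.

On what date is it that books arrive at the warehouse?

Proofs are approved: Aug 28, 2006.
Printing is complete: Aug 28, 2006 + 38 days = Oct 5, 2006.
The shipment leaves the bindery: Oct 5, 2006 + 26 days = Oct 31, 2006.
Books arrive at the warehouse: Oct 31, 2006 + 2 weeks = Nov 14, 2006.

Nov 14, 2006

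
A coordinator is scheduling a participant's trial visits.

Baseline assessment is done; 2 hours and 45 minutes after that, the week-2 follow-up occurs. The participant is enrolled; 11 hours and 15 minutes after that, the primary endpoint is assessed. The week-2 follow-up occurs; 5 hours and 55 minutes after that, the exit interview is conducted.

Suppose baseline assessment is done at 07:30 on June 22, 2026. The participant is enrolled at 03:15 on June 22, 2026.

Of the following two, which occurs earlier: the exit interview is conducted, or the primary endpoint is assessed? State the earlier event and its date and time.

Baseline assessment is done: 07:30 Jun 22, 2026.
The week-2 follow-up occurs: 07:30 Jun 22, 2026 + 2h45m = 10:15 Jun 22, 2026.
The exit interview is conducted: 10:15 Jun 22, 2026 + 5h55m = 16:10 Jun 22, 2026.
The participant is enrolled: 03:15 Jun 22, 2026.
The primary endpoint is assessed: 03:15 Jun 22, 2026 + 11h15m = 14:30 Jun 22, 2026.
Comparing: the exit interview is conducted at 16:10 Jun 22, 2026 vs the primary endpoint is assessed at 14:30 Jun 22, 2026. Earlier: the primary endpoint is assessed.

The primary endpoint is assessed — 14:30 on June 22, 2026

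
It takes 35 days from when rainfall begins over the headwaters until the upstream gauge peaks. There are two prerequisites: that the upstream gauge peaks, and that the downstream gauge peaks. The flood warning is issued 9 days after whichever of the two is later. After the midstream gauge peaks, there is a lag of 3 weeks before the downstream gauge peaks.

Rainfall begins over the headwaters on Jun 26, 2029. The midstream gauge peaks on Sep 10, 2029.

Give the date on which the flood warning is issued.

Oct 10, 2029

Rainfall begins over the headwaters: Jun 26, 2029.
The upstream gauge peaks: Jun 26, 2029 + 35 days = Jul 31, 2029.
The midstream gauge peaks: Sep 10, 2029.
The downstream gauge peaks: Sep 10, 2029 + 3 weeks = Oct 1, 2029.
Both prerequisites met — the upstream gauge peaks (Jul 31, 2029), the downstream gauge peaks (Oct 1, 2029); the later is Oct 1, 2029.
The flood warning is issued: Oct 1, 2029 + 9 days = Oct 10, 2029.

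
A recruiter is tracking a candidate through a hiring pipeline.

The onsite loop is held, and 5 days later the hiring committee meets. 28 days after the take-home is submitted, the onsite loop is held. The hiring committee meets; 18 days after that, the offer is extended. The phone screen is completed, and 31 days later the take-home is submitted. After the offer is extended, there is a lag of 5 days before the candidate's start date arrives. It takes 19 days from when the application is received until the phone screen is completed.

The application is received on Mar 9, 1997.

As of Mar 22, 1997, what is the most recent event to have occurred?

The application is received

The application is received: Mar 9, 1997.
The phone screen is completed: Mar 9, 1997 + 19 days = Mar 28, 1997.
The take-home is submitted: Mar 28, 1997 + 31 days = Apr 28, 1997.
The onsite loop is held: Apr 28, 1997 + 28 days = May 26, 1997.
The hiring committee meets: May 26, 1997 + 5 days = May 31, 1997.
The offer is extended: May 31, 1997 + 18 days = Jun 18, 1997.
The candidate's start date arrives: Jun 18, 1997 + 5 days = Jun 23, 1997.
Mar 22, 1997 falls between when the application is received (Mar 9, 1997) and when the phone screen is completed (Mar 28, 1997).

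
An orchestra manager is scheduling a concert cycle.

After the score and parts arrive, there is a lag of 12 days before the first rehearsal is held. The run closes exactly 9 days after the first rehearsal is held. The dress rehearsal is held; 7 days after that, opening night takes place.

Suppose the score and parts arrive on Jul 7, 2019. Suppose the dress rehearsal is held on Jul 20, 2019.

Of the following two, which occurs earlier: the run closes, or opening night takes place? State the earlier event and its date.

Opening night takes place — Jul 27, 2019

The score and parts arrive: Jul 7, 2019.
The first rehearsal is held: Jul 7, 2019 + 12 days = Jul 19, 2019.
The run closes: Jul 19, 2019 + 9 days = Jul 28, 2019.
The dress rehearsal is held: Jul 20, 2019.
Opening night takes place: Jul 20, 2019 + 7 days = Jul 27, 2019.
Comparing: the run closes on Jul 28, 2019 vs opening night takes place on Jul 27, 2019. Earlier: opening night takes place.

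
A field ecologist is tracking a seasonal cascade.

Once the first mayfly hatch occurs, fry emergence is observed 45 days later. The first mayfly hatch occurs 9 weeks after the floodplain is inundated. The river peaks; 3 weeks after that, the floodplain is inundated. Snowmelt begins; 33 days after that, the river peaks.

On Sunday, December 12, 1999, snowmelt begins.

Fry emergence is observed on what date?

Snowmelt begins: Dec 12, 1999.
The river peaks: Dec 12, 1999 + 33 days = Jan 14, 2000.
The floodplain is inundated: Jan 14, 2000 + 3 weeks = Feb 4, 2000.
The first mayfly hatch occurs: Feb 4, 2000 + 9 weeks = Apr 7, 2000.
Fry emergence is observed: Apr 7, 2000 + 45 days = May 22, 2000.

Monday, May 22, 2000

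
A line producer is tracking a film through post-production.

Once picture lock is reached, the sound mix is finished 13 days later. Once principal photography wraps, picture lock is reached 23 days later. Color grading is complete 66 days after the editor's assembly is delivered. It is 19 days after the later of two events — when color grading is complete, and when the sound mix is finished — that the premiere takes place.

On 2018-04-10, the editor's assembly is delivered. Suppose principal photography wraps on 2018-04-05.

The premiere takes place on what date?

2018-07-04

The editor's assembly is delivered: Apr 10, 2018.
Color grading is complete: Apr 10, 2018 + 66 days = Jun 15, 2018.
Principal photography wraps: Apr 5, 2018.
Picture lock is reached: Apr 5, 2018 + 23 days = Apr 28, 2018.
The sound mix is finished: Apr 28, 2018 + 13 days = May 11, 2018.
Both prerequisites met — color grading is complete (Jun 15, 2018), the sound mix is finished (May 11, 2018); the later is Jun 15, 2018.
The premiere takes place: Jun 15, 2018 + 19 days = Jul 4, 2018.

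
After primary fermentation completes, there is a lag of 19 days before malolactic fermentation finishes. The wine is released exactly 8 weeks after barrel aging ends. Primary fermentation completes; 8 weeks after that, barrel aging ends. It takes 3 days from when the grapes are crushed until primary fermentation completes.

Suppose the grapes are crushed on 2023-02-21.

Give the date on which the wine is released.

2023-06-16

The grapes are crushed: Feb 21, 2023.
Primary fermentation completes: Feb 21, 2023 + 3 days = Feb 24, 2023.
Barrel aging ends: Feb 24, 2023 + 8 weeks = Apr 21, 2023.
The wine is released: Apr 21, 2023 + 8 weeks = Jun 16, 2023.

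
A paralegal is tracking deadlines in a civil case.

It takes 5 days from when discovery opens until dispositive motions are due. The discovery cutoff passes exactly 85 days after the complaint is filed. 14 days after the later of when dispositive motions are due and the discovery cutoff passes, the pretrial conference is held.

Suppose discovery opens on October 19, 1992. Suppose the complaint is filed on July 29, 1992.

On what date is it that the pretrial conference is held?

November 7, 1992

Discovery opens: Oct 19, 1992.
Dispositive motions are due: Oct 19, 1992 + 5 days = Oct 24, 1992.
The complaint is filed: Jul 29, 1992.
The discovery cutoff passes: Jul 29, 1992 + 85 days = Oct 22, 1992.
Both prerequisites met — dispositive motions are due (Oct 24, 1992), the discovery cutoff passes (Oct 22, 1992); the later is Oct 24, 1992.
The pretrial conference is held: Oct 24, 1992 + 14 days = Nov 7, 1992.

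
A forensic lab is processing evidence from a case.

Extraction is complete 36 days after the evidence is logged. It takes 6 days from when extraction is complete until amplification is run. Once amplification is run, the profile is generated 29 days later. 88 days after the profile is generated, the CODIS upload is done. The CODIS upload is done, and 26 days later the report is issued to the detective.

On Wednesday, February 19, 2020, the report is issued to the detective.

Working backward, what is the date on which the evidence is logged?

Sunday, August 18, 2019

The report is issued to the detective: Feb 19, 2020.
The CODIS upload is done: Feb 19, 2020 − 26 days = Jan 24, 2020.
The profile is generated: Jan 24, 2020 − 88 days = Oct 28, 2019.
Amplification is run: Oct 28, 2019 − 29 days = Sep 29, 2019.
Extraction is complete: Sep 29, 2019 − 6 days = Sep 23, 2019.
The evidence is logged: Sep 23, 2019 − 36 days = Aug 18, 2019.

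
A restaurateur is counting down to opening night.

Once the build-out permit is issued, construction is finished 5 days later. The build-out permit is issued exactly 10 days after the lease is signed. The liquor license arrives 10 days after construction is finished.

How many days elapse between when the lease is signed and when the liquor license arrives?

Causal path: the lease is signed → the build-out permit is issued → construction is finished → the liquor license arrives.
Total delay along the path: 10 + 5 + 10 = 25 days.

25 days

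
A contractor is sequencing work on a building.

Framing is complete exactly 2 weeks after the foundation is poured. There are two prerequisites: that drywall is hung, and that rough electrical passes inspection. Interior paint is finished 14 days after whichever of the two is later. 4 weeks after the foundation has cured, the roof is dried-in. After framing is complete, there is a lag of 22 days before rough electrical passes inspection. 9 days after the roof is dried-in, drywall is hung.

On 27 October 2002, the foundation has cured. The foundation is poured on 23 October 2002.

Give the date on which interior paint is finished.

17 December 2002

The foundation has cured: Oct 27, 2002.
The roof is dried-in: Oct 27, 2002 + 4 weeks = Nov 24, 2002.
Drywall is hung: Nov 24, 2002 + 9 days = Dec 3, 2002.
The foundation is poured: Oct 23, 2002.
Framing is complete: Oct 23, 2002 + 2 weeks = Nov 6, 2002.
Rough electrical passes inspection: Nov 6, 2002 + 22 days = Nov 28, 2002.
Both prerequisites met — drywall is hung (Dec 3, 2002), rough electrical passes inspection (Nov 28, 2002); the later is Dec 3, 2002.
Interior paint is finished: Dec 3, 2002 + 14 days = Dec 17, 2002.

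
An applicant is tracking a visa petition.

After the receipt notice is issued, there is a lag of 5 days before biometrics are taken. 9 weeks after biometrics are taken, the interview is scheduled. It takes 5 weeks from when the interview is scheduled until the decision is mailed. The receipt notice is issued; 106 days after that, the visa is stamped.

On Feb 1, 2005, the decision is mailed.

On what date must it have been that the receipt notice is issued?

Oct 21, 2004

The decision is mailed: Feb 1, 2005.
The interview is scheduled: Feb 1, 2005 − 5 weeks = Dec 28, 2004.
Biometrics are taken: Dec 28, 2004 − 9 weeks = Oct 26, 2004.
The receipt notice is issued: Oct 26, 2004 − 5 days = Oct 21, 2004.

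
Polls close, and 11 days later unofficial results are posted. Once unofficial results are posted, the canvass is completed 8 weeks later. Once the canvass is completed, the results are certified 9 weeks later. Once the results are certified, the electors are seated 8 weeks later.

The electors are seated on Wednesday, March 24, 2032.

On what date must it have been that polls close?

The electors are seated: Mar 24, 2032.
The results are certified: Mar 24, 2032 − 8 weeks = Jan 28, 2032.
The canvass is completed: Jan 28, 2032 − 9 weeks = Nov 26, 2031.
Unofficial results are posted: Nov 26, 2031 − 8 weeks = Oct 1, 2031.
Polls close: Oct 1, 2031 − 11 days = Sep 20, 2031.

Saturday, September 20, 2031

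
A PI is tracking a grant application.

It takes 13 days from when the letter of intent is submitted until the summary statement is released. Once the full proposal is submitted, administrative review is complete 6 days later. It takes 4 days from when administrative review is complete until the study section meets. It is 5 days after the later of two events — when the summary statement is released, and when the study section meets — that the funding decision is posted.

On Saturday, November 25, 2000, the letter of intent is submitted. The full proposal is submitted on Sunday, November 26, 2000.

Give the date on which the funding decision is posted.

Wednesday, December 13, 2000

The letter of intent is submitted: Nov 25, 2000.
The summary statement is released: Nov 25, 2000 + 13 days = Dec 8, 2000.
The full proposal is submitted: Nov 26, 2000.
Administrative review is complete: Nov 26, 2000 + 6 days = Dec 2, 2000.
The study section meets: Dec 2, 2000 + 4 days = Dec 6, 2000.
Both prerequisites met — the summary statement is released (Dec 8, 2000), the study section meets (Dec 6, 2000); the later is Dec 8, 2000.
The funding decision is posted: Dec 8, 2000 + 5 days = Dec 13, 2000.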